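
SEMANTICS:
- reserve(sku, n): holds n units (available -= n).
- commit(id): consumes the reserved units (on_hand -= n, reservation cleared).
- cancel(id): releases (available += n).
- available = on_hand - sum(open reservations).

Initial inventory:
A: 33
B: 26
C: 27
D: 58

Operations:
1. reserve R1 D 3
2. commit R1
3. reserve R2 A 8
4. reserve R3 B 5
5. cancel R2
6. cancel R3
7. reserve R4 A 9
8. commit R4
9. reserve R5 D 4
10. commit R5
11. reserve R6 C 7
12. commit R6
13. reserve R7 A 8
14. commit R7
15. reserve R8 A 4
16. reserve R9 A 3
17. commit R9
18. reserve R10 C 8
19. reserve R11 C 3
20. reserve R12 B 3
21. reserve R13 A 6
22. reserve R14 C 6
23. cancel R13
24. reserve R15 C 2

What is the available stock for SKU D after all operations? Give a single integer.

Answer: 51

Derivation:
Step 1: reserve R1 D 3 -> on_hand[A=33 B=26 C=27 D=58] avail[A=33 B=26 C=27 D=55] open={R1}
Step 2: commit R1 -> on_hand[A=33 B=26 C=27 D=55] avail[A=33 B=26 C=27 D=55] open={}
Step 3: reserve R2 A 8 -> on_hand[A=33 B=26 C=27 D=55] avail[A=25 B=26 C=27 D=55] open={R2}
Step 4: reserve R3 B 5 -> on_hand[A=33 B=26 C=27 D=55] avail[A=25 B=21 C=27 D=55] open={R2,R3}
Step 5: cancel R2 -> on_hand[A=33 B=26 C=27 D=55] avail[A=33 B=21 C=27 D=55] open={R3}
Step 6: cancel R3 -> on_hand[A=33 B=26 C=27 D=55] avail[A=33 B=26 C=27 D=55] open={}
Step 7: reserve R4 A 9 -> on_hand[A=33 B=26 C=27 D=55] avail[A=24 B=26 C=27 D=55] open={R4}
Step 8: commit R4 -> on_hand[A=24 B=26 C=27 D=55] avail[A=24 B=26 C=27 D=55] open={}
Step 9: reserve R5 D 4 -> on_hand[A=24 B=26 C=27 D=55] avail[A=24 B=26 C=27 D=51] open={R5}
Step 10: commit R5 -> on_hand[A=24 B=26 C=27 D=51] avail[A=24 B=26 C=27 D=51] open={}
Step 11: reserve R6 C 7 -> on_hand[A=24 B=26 C=27 D=51] avail[A=24 B=26 C=20 D=51] open={R6}
Step 12: commit R6 -> on_hand[A=24 B=26 C=20 D=51] avail[A=24 B=26 C=20 D=51] open={}
Step 13: reserve R7 A 8 -> on_hand[A=24 B=26 C=20 D=51] avail[A=16 B=26 C=20 D=51] open={R7}
Step 14: commit R7 -> on_hand[A=16 B=26 C=20 D=51] avail[A=16 B=26 C=20 D=51] open={}
Step 15: reserve R8 A 4 -> on_hand[A=16 B=26 C=20 D=51] avail[A=12 B=26 C=20 D=51] open={R8}
Step 16: reserve R9 A 3 -> on_hand[A=16 B=26 C=20 D=51] avail[A=9 B=26 C=20 D=51] open={R8,R9}
Step 17: commit R9 -> on_hand[A=13 B=26 C=20 D=51] avail[A=9 B=26 C=20 D=51] open={R8}
Step 18: reserve R10 C 8 -> on_hand[A=13 B=26 C=20 D=51] avail[A=9 B=26 C=12 D=51] open={R10,R8}
Step 19: reserve R11 C 3 -> on_hand[A=13 B=26 C=20 D=51] avail[A=9 B=26 C=9 D=51] open={R10,R11,R8}
Step 20: reserve R12 B 3 -> on_hand[A=13 B=26 C=20 D=51] avail[A=9 B=23 C=9 D=51] open={R10,R11,R12,R8}
Step 21: reserve R13 A 6 -> on_hand[A=13 B=26 C=20 D=51] avail[A=3 B=23 C=9 D=51] open={R10,R11,R12,R13,R8}
Step 22: reserve R14 C 6 -> on_hand[A=13 B=26 C=20 D=51] avail[A=3 B=23 C=3 D=51] open={R10,R11,R12,R13,R14,R8}
Step 23: cancel R13 -> on_hand[A=13 B=26 C=20 D=51] avail[A=9 B=23 C=3 D=51] open={R10,R11,R12,R14,R8}
Step 24: reserve R15 C 2 -> on_hand[A=13 B=26 C=20 D=51] avail[A=9 B=23 C=1 D=51] open={R10,R11,R12,R14,R15,R8}
Final available[D] = 51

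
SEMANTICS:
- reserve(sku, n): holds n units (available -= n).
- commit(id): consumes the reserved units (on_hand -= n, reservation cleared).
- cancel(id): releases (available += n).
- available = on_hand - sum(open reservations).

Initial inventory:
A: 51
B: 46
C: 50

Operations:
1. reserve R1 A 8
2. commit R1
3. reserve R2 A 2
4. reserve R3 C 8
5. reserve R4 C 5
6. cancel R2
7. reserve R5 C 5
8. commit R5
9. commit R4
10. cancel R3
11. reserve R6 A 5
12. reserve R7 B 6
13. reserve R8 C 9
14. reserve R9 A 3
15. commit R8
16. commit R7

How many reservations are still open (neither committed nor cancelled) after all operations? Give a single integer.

Step 1: reserve R1 A 8 -> on_hand[A=51 B=46 C=50] avail[A=43 B=46 C=50] open={R1}
Step 2: commit R1 -> on_hand[A=43 B=46 C=50] avail[A=43 B=46 C=50] open={}
Step 3: reserve R2 A 2 -> on_hand[A=43 B=46 C=50] avail[A=41 B=46 C=50] open={R2}
Step 4: reserve R3 C 8 -> on_hand[A=43 B=46 C=50] avail[A=41 B=46 C=42] open={R2,R3}
Step 5: reserve R4 C 5 -> on_hand[A=43 B=46 C=50] avail[A=41 B=46 C=37] open={R2,R3,R4}
Step 6: cancel R2 -> on_hand[A=43 B=46 C=50] avail[A=43 B=46 C=37] open={R3,R4}
Step 7: reserve R5 C 5 -> on_hand[A=43 B=46 C=50] avail[A=43 B=46 C=32] open={R3,R4,R5}
Step 8: commit R5 -> on_hand[A=43 B=46 C=45] avail[A=43 B=46 C=32] open={R3,R4}
Step 9: commit R4 -> on_hand[A=43 B=46 C=40] avail[A=43 B=46 C=32] open={R3}
Step 10: cancel R3 -> on_hand[A=43 B=46 C=40] avail[A=43 B=46 C=40] open={}
Step 11: reserve R6 A 5 -> on_hand[A=43 B=46 C=40] avail[A=38 B=46 C=40] open={R6}
Step 12: reserve R7 B 6 -> on_hand[A=43 B=46 C=40] avail[A=38 B=40 C=40] open={R6,R7}
Step 13: reserve R8 C 9 -> on_hand[A=43 B=46 C=40] avail[A=38 B=40 C=31] open={R6,R7,R8}
Step 14: reserve R9 A 3 -> on_hand[A=43 B=46 C=40] avail[A=35 B=40 C=31] open={R6,R7,R8,R9}
Step 15: commit R8 -> on_hand[A=43 B=46 C=31] avail[A=35 B=40 C=31] open={R6,R7,R9}
Step 16: commit R7 -> on_hand[A=43 B=40 C=31] avail[A=35 B=40 C=31] open={R6,R9}
Open reservations: ['R6', 'R9'] -> 2

Answer: 2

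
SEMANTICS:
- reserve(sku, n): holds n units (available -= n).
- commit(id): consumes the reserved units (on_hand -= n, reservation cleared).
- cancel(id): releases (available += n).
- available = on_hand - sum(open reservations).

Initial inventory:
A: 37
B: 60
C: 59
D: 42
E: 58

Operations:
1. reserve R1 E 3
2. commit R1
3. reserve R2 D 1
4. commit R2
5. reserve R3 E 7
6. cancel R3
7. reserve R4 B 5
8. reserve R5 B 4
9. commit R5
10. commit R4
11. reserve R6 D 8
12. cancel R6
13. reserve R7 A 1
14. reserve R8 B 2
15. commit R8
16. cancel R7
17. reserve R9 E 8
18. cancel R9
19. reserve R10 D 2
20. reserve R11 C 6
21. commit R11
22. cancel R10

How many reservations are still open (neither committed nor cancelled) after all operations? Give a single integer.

Step 1: reserve R1 E 3 -> on_hand[A=37 B=60 C=59 D=42 E=58] avail[A=37 B=60 C=59 D=42 E=55] open={R1}
Step 2: commit R1 -> on_hand[A=37 B=60 C=59 D=42 E=55] avail[A=37 B=60 C=59 D=42 E=55] open={}
Step 3: reserve R2 D 1 -> on_hand[A=37 B=60 C=59 D=42 E=55] avail[A=37 B=60 C=59 D=41 E=55] open={R2}
Step 4: commit R2 -> on_hand[A=37 B=60 C=59 D=41 E=55] avail[A=37 B=60 C=59 D=41 E=55] open={}
Step 5: reserve R3 E 7 -> on_hand[A=37 B=60 C=59 D=41 E=55] avail[A=37 B=60 C=59 D=41 E=48] open={R3}
Step 6: cancel R3 -> on_hand[A=37 B=60 C=59 D=41 E=55] avail[A=37 B=60 C=59 D=41 E=55] open={}
Step 7: reserve R4 B 5 -> on_hand[A=37 B=60 C=59 D=41 E=55] avail[A=37 B=55 C=59 D=41 E=55] open={R4}
Step 8: reserve R5 B 4 -> on_hand[A=37 B=60 C=59 D=41 E=55] avail[A=37 B=51 C=59 D=41 E=55] open={R4,R5}
Step 9: commit R5 -> on_hand[A=37 B=56 C=59 D=41 E=55] avail[A=37 B=51 C=59 D=41 E=55] open={R4}
Step 10: commit R4 -> on_hand[A=37 B=51 C=59 D=41 E=55] avail[A=37 B=51 C=59 D=41 E=55] open={}
Step 11: reserve R6 D 8 -> on_hand[A=37 B=51 C=59 D=41 E=55] avail[A=37 B=51 C=59 D=33 E=55] open={R6}
Step 12: cancel R6 -> on_hand[A=37 B=51 C=59 D=41 E=55] avail[A=37 B=51 C=59 D=41 E=55] open={}
Step 13: reserve R7 A 1 -> on_hand[A=37 B=51 C=59 D=41 E=55] avail[A=36 B=51 C=59 D=41 E=55] open={R7}
Step 14: reserve R8 B 2 -> on_hand[A=37 B=51 C=59 D=41 E=55] avail[A=36 B=49 C=59 D=41 E=55] open={R7,R8}
Step 15: commit R8 -> on_hand[A=37 B=49 C=59 D=41 E=55] avail[A=36 B=49 C=59 D=41 E=55] open={R7}
Step 16: cancel R7 -> on_hand[A=37 B=49 C=59 D=41 E=55] avail[A=37 B=49 C=59 D=41 E=55] open={}
Step 17: reserve R9 E 8 -> on_hand[A=37 B=49 C=59 D=41 E=55] avail[A=37 B=49 C=59 D=41 E=47] open={R9}
Step 18: cancel R9 -> on_hand[A=37 B=49 C=59 D=41 E=55] avail[A=37 B=49 C=59 D=41 E=55] open={}
Step 19: reserve R10 D 2 -> on_hand[A=37 B=49 C=59 D=41 E=55] avail[A=37 B=49 C=59 D=39 E=55] open={R10}
Step 20: reserve R11 C 6 -> on_hand[A=37 B=49 C=59 D=41 E=55] avail[A=37 B=49 C=53 D=39 E=55] open={R10,R11}
Step 21: commit R11 -> on_hand[A=37 B=49 C=53 D=41 E=55] avail[A=37 B=49 C=53 D=39 E=55] open={R10}
Step 22: cancel R10 -> on_hand[A=37 B=49 C=53 D=41 E=55] avail[A=37 B=49 C=53 D=41 E=55] open={}
Open reservations: [] -> 0

Answer: 0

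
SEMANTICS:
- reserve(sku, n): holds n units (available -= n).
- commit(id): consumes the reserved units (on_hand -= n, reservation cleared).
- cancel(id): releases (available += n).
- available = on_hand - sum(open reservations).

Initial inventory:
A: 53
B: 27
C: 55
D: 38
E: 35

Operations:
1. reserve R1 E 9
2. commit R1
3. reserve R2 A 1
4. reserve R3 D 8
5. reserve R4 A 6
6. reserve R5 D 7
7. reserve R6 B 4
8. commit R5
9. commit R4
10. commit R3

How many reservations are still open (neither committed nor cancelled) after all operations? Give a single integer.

Answer: 2

Derivation:
Step 1: reserve R1 E 9 -> on_hand[A=53 B=27 C=55 D=38 E=35] avail[A=53 B=27 C=55 D=38 E=26] open={R1}
Step 2: commit R1 -> on_hand[A=53 B=27 C=55 D=38 E=26] avail[A=53 B=27 C=55 D=38 E=26] open={}
Step 3: reserve R2 A 1 -> on_hand[A=53 B=27 C=55 D=38 E=26] avail[A=52 B=27 C=55 D=38 E=26] open={R2}
Step 4: reserve R3 D 8 -> on_hand[A=53 B=27 C=55 D=38 E=26] avail[A=52 B=27 C=55 D=30 E=26] open={R2,R3}
Step 5: reserve R4 A 6 -> on_hand[A=53 B=27 C=55 D=38 E=26] avail[A=46 B=27 C=55 D=30 E=26] open={R2,R3,R4}
Step 6: reserve R5 D 7 -> on_hand[A=53 B=27 C=55 D=38 E=26] avail[A=46 B=27 C=55 D=23 E=26] open={R2,R3,R4,R5}
Step 7: reserve R6 B 4 -> on_hand[A=53 B=27 C=55 D=38 E=26] avail[A=46 B=23 C=55 D=23 E=26] open={R2,R3,R4,R5,R6}
Step 8: commit R5 -> on_hand[A=53 B=27 C=55 D=31 E=26] avail[A=46 B=23 C=55 D=23 E=26] open={R2,R3,R4,R6}
Step 9: commit R4 -> on_hand[A=47 B=27 C=55 D=31 E=26] avail[A=46 B=23 C=55 D=23 E=26] open={R2,R3,R6}
Step 10: commit R3 -> on_hand[A=47 B=27 C=55 D=23 E=26] avail[A=46 B=23 C=55 D=23 E=26] open={R2,R6}
Open reservations: ['R2', 'R6'] -> 2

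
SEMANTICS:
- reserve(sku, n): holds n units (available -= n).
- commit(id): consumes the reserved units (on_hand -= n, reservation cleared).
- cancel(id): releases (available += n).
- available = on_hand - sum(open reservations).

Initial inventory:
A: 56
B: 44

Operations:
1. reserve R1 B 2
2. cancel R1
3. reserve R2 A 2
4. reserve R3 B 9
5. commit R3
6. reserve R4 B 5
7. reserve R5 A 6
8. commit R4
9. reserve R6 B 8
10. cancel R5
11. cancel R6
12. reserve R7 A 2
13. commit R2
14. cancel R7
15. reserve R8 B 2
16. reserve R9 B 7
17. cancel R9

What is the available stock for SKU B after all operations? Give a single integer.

Answer: 28

Derivation:
Step 1: reserve R1 B 2 -> on_hand[A=56 B=44] avail[A=56 B=42] open={R1}
Step 2: cancel R1 -> on_hand[A=56 B=44] avail[A=56 B=44] open={}
Step 3: reserve R2 A 2 -> on_hand[A=56 B=44] avail[A=54 B=44] open={R2}
Step 4: reserve R3 B 9 -> on_hand[A=56 B=44] avail[A=54 B=35] open={R2,R3}
Step 5: commit R3 -> on_hand[A=56 B=35] avail[A=54 B=35] open={R2}
Step 6: reserve R4 B 5 -> on_hand[A=56 B=35] avail[A=54 B=30] open={R2,R4}
Step 7: reserve R5 A 6 -> on_hand[A=56 B=35] avail[A=48 B=30] open={R2,R4,R5}
Step 8: commit R4 -> on_hand[A=56 B=30] avail[A=48 B=30] open={R2,R5}
Step 9: reserve R6 B 8 -> on_hand[A=56 B=30] avail[A=48 B=22] open={R2,R5,R6}
Step 10: cancel R5 -> on_hand[A=56 B=30] avail[A=54 B=22] open={R2,R6}
Step 11: cancel R6 -> on_hand[A=56 B=30] avail[A=54 B=30] open={R2}
Step 12: reserve R7 A 2 -> on_hand[A=56 B=30] avail[A=52 B=30] open={R2,R7}
Step 13: commit R2 -> on_hand[A=54 B=30] avail[A=52 B=30] open={R7}
Step 14: cancel R7 -> on_hand[A=54 B=30] avail[A=54 B=30] open={}
Step 15: reserve R8 B 2 -> on_hand[A=54 B=30] avail[A=54 B=28] open={R8}
Step 16: reserve R9 B 7 -> on_hand[A=54 B=30] avail[A=54 B=21] open={R8,R9}
Step 17: cancel R9 -> on_hand[A=54 B=30] avail[A=54 B=28] open={R8}
Final available[B] = 28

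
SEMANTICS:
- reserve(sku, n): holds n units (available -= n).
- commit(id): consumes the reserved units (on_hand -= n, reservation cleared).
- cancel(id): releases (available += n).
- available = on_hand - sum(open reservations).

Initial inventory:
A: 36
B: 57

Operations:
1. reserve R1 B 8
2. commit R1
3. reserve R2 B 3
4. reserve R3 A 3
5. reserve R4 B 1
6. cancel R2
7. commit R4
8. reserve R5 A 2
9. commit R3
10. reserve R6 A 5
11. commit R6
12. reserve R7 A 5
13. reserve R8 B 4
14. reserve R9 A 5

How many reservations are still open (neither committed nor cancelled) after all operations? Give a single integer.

Step 1: reserve R1 B 8 -> on_hand[A=36 B=57] avail[A=36 B=49] open={R1}
Step 2: commit R1 -> on_hand[A=36 B=49] avail[A=36 B=49] open={}
Step 3: reserve R2 B 3 -> on_hand[A=36 B=49] avail[A=36 B=46] open={R2}
Step 4: reserve R3 A 3 -> on_hand[A=36 B=49] avail[A=33 B=46] open={R2,R3}
Step 5: reserve R4 B 1 -> on_hand[A=36 B=49] avail[A=33 B=45] open={R2,R3,R4}
Step 6: cancel R2 -> on_hand[A=36 B=49] avail[A=33 B=48] open={R3,R4}
Step 7: commit R4 -> on_hand[A=36 B=48] avail[A=33 B=48] open={R3}
Step 8: reserve R5 A 2 -> on_hand[A=36 B=48] avail[A=31 B=48] open={R3,R5}
Step 9: commit R3 -> on_hand[A=33 B=48] avail[A=31 B=48] open={R5}
Step 10: reserve R6 A 5 -> on_hand[A=33 B=48] avail[A=26 B=48] open={R5,R6}
Step 11: commit R6 -> on_hand[A=28 B=48] avail[A=26 B=48] open={R5}
Step 12: reserve R7 A 5 -> on_hand[A=28 B=48] avail[A=21 B=48] open={R5,R7}
Step 13: reserve R8 B 4 -> on_hand[A=28 B=48] avail[A=21 B=44] open={R5,R7,R8}
Step 14: reserve R9 A 5 -> on_hand[A=28 B=48] avail[A=16 B=44] open={R5,R7,R8,R9}
Open reservations: ['R5', 'R7', 'R8', 'R9'] -> 4

Answer: 4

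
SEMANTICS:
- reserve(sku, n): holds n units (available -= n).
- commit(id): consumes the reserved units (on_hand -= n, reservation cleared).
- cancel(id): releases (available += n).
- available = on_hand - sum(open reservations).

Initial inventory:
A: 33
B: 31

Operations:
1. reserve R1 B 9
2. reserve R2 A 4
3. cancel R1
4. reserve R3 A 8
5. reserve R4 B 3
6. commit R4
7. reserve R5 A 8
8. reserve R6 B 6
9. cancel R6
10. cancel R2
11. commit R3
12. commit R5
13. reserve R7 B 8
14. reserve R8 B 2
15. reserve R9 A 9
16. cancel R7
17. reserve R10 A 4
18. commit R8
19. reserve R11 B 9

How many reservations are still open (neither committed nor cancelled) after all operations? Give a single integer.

Step 1: reserve R1 B 9 -> on_hand[A=33 B=31] avail[A=33 B=22] open={R1}
Step 2: reserve R2 A 4 -> on_hand[A=33 B=31] avail[A=29 B=22] open={R1,R2}
Step 3: cancel R1 -> on_hand[A=33 B=31] avail[A=29 B=31] open={R2}
Step 4: reserve R3 A 8 -> on_hand[A=33 B=31] avail[A=21 B=31] open={R2,R3}
Step 5: reserve R4 B 3 -> on_hand[A=33 B=31] avail[A=21 B=28] open={R2,R3,R4}
Step 6: commit R4 -> on_hand[A=33 B=28] avail[A=21 B=28] open={R2,R3}
Step 7: reserve R5 A 8 -> on_hand[A=33 B=28] avail[A=13 B=28] open={R2,R3,R5}
Step 8: reserve R6 B 6 -> on_hand[A=33 B=28] avail[A=13 B=22] open={R2,R3,R5,R6}
Step 9: cancel R6 -> on_hand[A=33 B=28] avail[A=13 B=28] open={R2,R3,R5}
Step 10: cancel R2 -> on_hand[A=33 B=28] avail[A=17 B=28] open={R3,R5}
Step 11: commit R3 -> on_hand[A=25 B=28] avail[A=17 B=28] open={R5}
Step 12: commit R5 -> on_hand[A=17 B=28] avail[A=17 B=28] open={}
Step 13: reserve R7 B 8 -> on_hand[A=17 B=28] avail[A=17 B=20] open={R7}
Step 14: reserve R8 B 2 -> on_hand[A=17 B=28] avail[A=17 B=18] open={R7,R8}
Step 15: reserve R9 A 9 -> on_hand[A=17 B=28] avail[A=8 B=18] open={R7,R8,R9}
Step 16: cancel R7 -> on_hand[A=17 B=28] avail[A=8 B=26] open={R8,R9}
Step 17: reserve R10 A 4 -> on_hand[A=17 B=28] avail[A=4 B=26] open={R10,R8,R9}
Step 18: commit R8 -> on_hand[A=17 B=26] avail[A=4 B=26] open={R10,R9}
Step 19: reserve R11 B 9 -> on_hand[A=17 B=26] avail[A=4 B=17] open={R10,R11,R9}
Open reservations: ['R10', 'R11', 'R9'] -> 3

Answer: 3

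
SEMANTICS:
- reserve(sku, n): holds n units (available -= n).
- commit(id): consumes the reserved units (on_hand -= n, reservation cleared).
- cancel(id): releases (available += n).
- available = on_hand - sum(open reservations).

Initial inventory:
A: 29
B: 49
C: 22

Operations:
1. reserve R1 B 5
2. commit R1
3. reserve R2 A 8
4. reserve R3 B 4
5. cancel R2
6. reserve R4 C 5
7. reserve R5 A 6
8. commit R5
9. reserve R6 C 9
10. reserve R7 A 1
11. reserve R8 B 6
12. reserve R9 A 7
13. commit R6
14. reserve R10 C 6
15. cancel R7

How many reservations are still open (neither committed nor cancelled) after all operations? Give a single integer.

Step 1: reserve R1 B 5 -> on_hand[A=29 B=49 C=22] avail[A=29 B=44 C=22] open={R1}
Step 2: commit R1 -> on_hand[A=29 B=44 C=22] avail[A=29 B=44 C=22] open={}
Step 3: reserve R2 A 8 -> on_hand[A=29 B=44 C=22] avail[A=21 B=44 C=22] open={R2}
Step 4: reserve R3 B 4 -> on_hand[A=29 B=44 C=22] avail[A=21 B=40 C=22] open={R2,R3}
Step 5: cancel R2 -> on_hand[A=29 B=44 C=22] avail[A=29 B=40 C=22] open={R3}
Step 6: reserve R4 C 5 -> on_hand[A=29 B=44 C=22] avail[A=29 B=40 C=17] open={R3,R4}
Step 7: reserve R5 A 6 -> on_hand[A=29 B=44 C=22] avail[A=23 B=40 C=17] open={R3,R4,R5}
Step 8: commit R5 -> on_hand[A=23 B=44 C=22] avail[A=23 B=40 C=17] open={R3,R4}
Step 9: reserve R6 C 9 -> on_hand[A=23 B=44 C=22] avail[A=23 B=40 C=8] open={R3,R4,R6}
Step 10: reserve R7 A 1 -> on_hand[A=23 B=44 C=22] avail[A=22 B=40 C=8] open={R3,R4,R6,R7}
Step 11: reserve R8 B 6 -> on_hand[A=23 B=44 C=22] avail[A=22 B=34 C=8] open={R3,R4,R6,R7,R8}
Step 12: reserve R9 A 7 -> on_hand[A=23 B=44 C=22] avail[A=15 B=34 C=8] open={R3,R4,R6,R7,R8,R9}
Step 13: commit R6 -> on_hand[A=23 B=44 C=13] avail[A=15 B=34 C=8] open={R3,R4,R7,R8,R9}
Step 14: reserve R10 C 6 -> on_hand[A=23 B=44 C=13] avail[A=15 B=34 C=2] open={R10,R3,R4,R7,R8,R9}
Step 15: cancel R7 -> on_hand[A=23 B=44 C=13] avail[A=16 B=34 C=2] open={R10,R3,R4,R8,R9}
Open reservations: ['R10', 'R3', 'R4', 'R8', 'R9'] -> 5

Answer: 5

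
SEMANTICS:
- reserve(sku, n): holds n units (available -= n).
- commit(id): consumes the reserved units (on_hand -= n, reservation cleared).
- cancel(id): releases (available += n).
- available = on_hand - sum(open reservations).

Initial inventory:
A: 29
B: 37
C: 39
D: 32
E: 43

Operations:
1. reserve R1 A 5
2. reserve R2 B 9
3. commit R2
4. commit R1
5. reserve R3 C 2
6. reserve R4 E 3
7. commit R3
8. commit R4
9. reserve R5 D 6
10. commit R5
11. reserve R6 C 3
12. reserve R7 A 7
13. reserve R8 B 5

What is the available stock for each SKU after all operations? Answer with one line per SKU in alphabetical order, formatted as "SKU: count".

Step 1: reserve R1 A 5 -> on_hand[A=29 B=37 C=39 D=32 E=43] avail[A=24 B=37 C=39 D=32 E=43] open={R1}
Step 2: reserve R2 B 9 -> on_hand[A=29 B=37 C=39 D=32 E=43] avail[A=24 B=28 C=39 D=32 E=43] open={R1,R2}
Step 3: commit R2 -> on_hand[A=29 B=28 C=39 D=32 E=43] avail[A=24 B=28 C=39 D=32 E=43] open={R1}
Step 4: commit R1 -> on_hand[A=24 B=28 C=39 D=32 E=43] avail[A=24 B=28 C=39 D=32 E=43] open={}
Step 5: reserve R3 C 2 -> on_hand[A=24 B=28 C=39 D=32 E=43] avail[A=24 B=28 C=37 D=32 E=43] open={R3}
Step 6: reserve R4 E 3 -> on_hand[A=24 B=28 C=39 D=32 E=43] avail[A=24 B=28 C=37 D=32 E=40] open={R3,R4}
Step 7: commit R3 -> on_hand[A=24 B=28 C=37 D=32 E=43] avail[A=24 B=28 C=37 D=32 E=40] open={R4}
Step 8: commit R4 -> on_hand[A=24 B=28 C=37 D=32 E=40] avail[A=24 B=28 C=37 D=32 E=40] open={}
Step 9: reserve R5 D 6 -> on_hand[A=24 B=28 C=37 D=32 E=40] avail[A=24 B=28 C=37 D=26 E=40] open={R5}
Step 10: commit R5 -> on_hand[A=24 B=28 C=37 D=26 E=40] avail[A=24 B=28 C=37 D=26 E=40] open={}
Step 11: reserve R6 C 3 -> on_hand[A=24 B=28 C=37 D=26 E=40] avail[A=24 B=28 C=34 D=26 E=40] open={R6}
Step 12: reserve R7 A 7 -> on_hand[A=24 B=28 C=37 D=26 E=40] avail[A=17 B=28 C=34 D=26 E=40] open={R6,R7}
Step 13: reserve R8 B 5 -> on_hand[A=24 B=28 C=37 D=26 E=40] avail[A=17 B=23 C=34 D=26 E=40] open={R6,R7,R8}

Answer: A: 17
B: 23
C: 34
D: 26
E: 40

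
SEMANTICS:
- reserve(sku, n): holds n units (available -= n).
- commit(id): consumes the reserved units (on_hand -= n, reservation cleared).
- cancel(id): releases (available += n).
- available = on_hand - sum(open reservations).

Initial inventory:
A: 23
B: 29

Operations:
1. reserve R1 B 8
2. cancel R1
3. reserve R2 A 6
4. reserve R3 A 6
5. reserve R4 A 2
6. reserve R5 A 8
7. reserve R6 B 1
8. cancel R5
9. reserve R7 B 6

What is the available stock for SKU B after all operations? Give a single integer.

Answer: 22

Derivation:
Step 1: reserve R1 B 8 -> on_hand[A=23 B=29] avail[A=23 B=21] open={R1}
Step 2: cancel R1 -> on_hand[A=23 B=29] avail[A=23 B=29] open={}
Step 3: reserve R2 A 6 -> on_hand[A=23 B=29] avail[A=17 B=29] open={R2}
Step 4: reserve R3 A 6 -> on_hand[A=23 B=29] avail[A=11 B=29] open={R2,R3}
Step 5: reserve R4 A 2 -> on_hand[A=23 B=29] avail[A=9 B=29] open={R2,R3,R4}
Step 6: reserve R5 A 8 -> on_hand[A=23 B=29] avail[A=1 B=29] open={R2,R3,R4,R5}
Step 7: reserve R6 B 1 -> on_hand[A=23 B=29] avail[A=1 B=28] open={R2,R3,R4,R5,R6}
Step 8: cancel R5 -> on_hand[A=23 B=29] avail[A=9 B=28] open={R2,R3,R4,R6}
Step 9: reserve R7 B 6 -> on_hand[A=23 B=29] avail[A=9 B=22] open={R2,R3,R4,R6,R7}
Final available[B] = 22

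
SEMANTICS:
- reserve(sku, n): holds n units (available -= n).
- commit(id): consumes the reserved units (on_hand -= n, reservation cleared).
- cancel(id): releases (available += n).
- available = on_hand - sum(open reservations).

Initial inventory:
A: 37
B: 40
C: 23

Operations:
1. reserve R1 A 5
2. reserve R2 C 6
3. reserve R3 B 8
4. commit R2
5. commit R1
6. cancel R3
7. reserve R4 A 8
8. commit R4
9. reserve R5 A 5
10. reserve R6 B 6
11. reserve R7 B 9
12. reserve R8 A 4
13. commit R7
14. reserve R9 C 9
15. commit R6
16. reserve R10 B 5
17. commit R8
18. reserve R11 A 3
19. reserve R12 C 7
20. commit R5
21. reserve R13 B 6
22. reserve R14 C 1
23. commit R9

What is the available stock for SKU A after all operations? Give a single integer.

Answer: 12

Derivation:
Step 1: reserve R1 A 5 -> on_hand[A=37 B=40 C=23] avail[A=32 B=40 C=23] open={R1}
Step 2: reserve R2 C 6 -> on_hand[A=37 B=40 C=23] avail[A=32 B=40 C=17] open={R1,R2}
Step 3: reserve R3 B 8 -> on_hand[A=37 B=40 C=23] avail[A=32 B=32 C=17] open={R1,R2,R3}
Step 4: commit R2 -> on_hand[A=37 B=40 C=17] avail[A=32 B=32 C=17] open={R1,R3}
Step 5: commit R1 -> on_hand[A=32 B=40 C=17] avail[A=32 B=32 C=17] open={R3}
Step 6: cancel R3 -> on_hand[A=32 B=40 C=17] avail[A=32 B=40 C=17] open={}
Step 7: reserve R4 A 8 -> on_hand[A=32 B=40 C=17] avail[A=24 B=40 C=17] open={R4}
Step 8: commit R4 -> on_hand[A=24 B=40 C=17] avail[A=24 B=40 C=17] open={}
Step 9: reserve R5 A 5 -> on_hand[A=24 B=40 C=17] avail[A=19 B=40 C=17] open={R5}
Step 10: reserve R6 B 6 -> on_hand[A=24 B=40 C=17] avail[A=19 B=34 C=17] open={R5,R6}
Step 11: reserve R7 B 9 -> on_hand[A=24 B=40 C=17] avail[A=19 B=25 C=17] open={R5,R6,R7}
Step 12: reserve R8 A 4 -> on_hand[A=24 B=40 C=17] avail[A=15 B=25 C=17] open={R5,R6,R7,R8}
Step 13: commit R7 -> on_hand[A=24 B=31 C=17] avail[A=15 B=25 C=17] open={R5,R6,R8}
Step 14: reserve R9 C 9 -> on_hand[A=24 B=31 C=17] avail[A=15 B=25 C=8] open={R5,R6,R8,R9}
Step 15: commit R6 -> on_hand[A=24 B=25 C=17] avail[A=15 B=25 C=8] open={R5,R8,R9}
Step 16: reserve R10 B 5 -> on_hand[A=24 B=25 C=17] avail[A=15 B=20 C=8] open={R10,R5,R8,R9}
Step 17: commit R8 -> on_hand[A=20 B=25 C=17] avail[A=15 B=20 C=8] open={R10,R5,R9}
Step 18: reserve R11 A 3 -> on_hand[A=20 B=25 C=17] avail[A=12 B=20 C=8] open={R10,R11,R5,R9}
Step 19: reserve R12 C 7 -> on_hand[A=20 B=25 C=17] avail[A=12 B=20 C=1] open={R10,R11,R12,R5,R9}
Step 20: commit R5 -> on_hand[A=15 B=25 C=17] avail[A=12 B=20 C=1] open={R10,R11,R12,R9}
Step 21: reserve R13 B 6 -> on_hand[A=15 B=25 C=17] avail[A=12 B=14 C=1] open={R10,R11,R12,R13,R9}
Step 22: reserve R14 C 1 -> on_hand[A=15 B=25 C=17] avail[A=12 B=14 C=0] open={R10,R11,R12,R13,R14,R9}
Step 23: commit R9 -> on_hand[A=15 B=25 C=8] avail[A=12 B=14 C=0] open={R10,R11,R12,R13,R14}
Final available[A] = 12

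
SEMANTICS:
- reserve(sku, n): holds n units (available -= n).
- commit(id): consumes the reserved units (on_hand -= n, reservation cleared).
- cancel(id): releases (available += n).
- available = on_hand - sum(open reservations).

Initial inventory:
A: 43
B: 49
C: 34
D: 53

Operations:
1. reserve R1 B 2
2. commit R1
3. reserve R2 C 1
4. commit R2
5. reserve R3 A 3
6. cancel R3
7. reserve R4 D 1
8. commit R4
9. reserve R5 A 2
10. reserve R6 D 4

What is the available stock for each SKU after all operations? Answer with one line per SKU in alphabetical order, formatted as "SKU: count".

Step 1: reserve R1 B 2 -> on_hand[A=43 B=49 C=34 D=53] avail[A=43 B=47 C=34 D=53] open={R1}
Step 2: commit R1 -> on_hand[A=43 B=47 C=34 D=53] avail[A=43 B=47 C=34 D=53] open={}
Step 3: reserve R2 C 1 -> on_hand[A=43 B=47 C=34 D=53] avail[A=43 B=47 C=33 D=53] open={R2}
Step 4: commit R2 -> on_hand[A=43 B=47 C=33 D=53] avail[A=43 B=47 C=33 D=53] open={}
Step 5: reserve R3 A 3 -> on_hand[A=43 B=47 C=33 D=53] avail[A=40 B=47 C=33 D=53] open={R3}
Step 6: cancel R3 -> on_hand[A=43 B=47 C=33 D=53] avail[A=43 B=47 C=33 D=53] open={}
Step 7: reserve R4 D 1 -> on_hand[A=43 B=47 C=33 D=53] avail[A=43 B=47 C=33 D=52] open={R4}
Step 8: commit R4 -> on_hand[A=43 B=47 C=33 D=52] avail[A=43 B=47 C=33 D=52] open={}
Step 9: reserve R5 A 2 -> on_hand[A=43 B=47 C=33 D=52] avail[A=41 B=47 C=33 D=52] open={R5}
Step 10: reserve R6 D 4 -> on_hand[A=43 B=47 C=33 D=52] avail[A=41 B=47 C=33 D=48] open={R5,R6}

Answer: A: 41
B: 47
C: 33
D: 48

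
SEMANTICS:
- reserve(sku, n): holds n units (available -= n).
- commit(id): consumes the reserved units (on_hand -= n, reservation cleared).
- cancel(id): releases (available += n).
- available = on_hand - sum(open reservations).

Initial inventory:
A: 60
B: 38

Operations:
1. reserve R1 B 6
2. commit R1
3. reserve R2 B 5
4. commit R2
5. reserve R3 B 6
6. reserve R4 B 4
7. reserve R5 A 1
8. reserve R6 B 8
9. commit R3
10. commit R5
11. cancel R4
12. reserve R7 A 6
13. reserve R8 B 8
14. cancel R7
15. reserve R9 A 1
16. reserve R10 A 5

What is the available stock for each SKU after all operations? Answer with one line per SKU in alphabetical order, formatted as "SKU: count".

Answer: A: 53
B: 5

Derivation:
Step 1: reserve R1 B 6 -> on_hand[A=60 B=38] avail[A=60 B=32] open={R1}
Step 2: commit R1 -> on_hand[A=60 B=32] avail[A=60 B=32] open={}
Step 3: reserve R2 B 5 -> on_hand[A=60 B=32] avail[A=60 B=27] open={R2}
Step 4: commit R2 -> on_hand[A=60 B=27] avail[A=60 B=27] open={}
Step 5: reserve R3 B 6 -> on_hand[A=60 B=27] avail[A=60 B=21] open={R3}
Step 6: reserve R4 B 4 -> on_hand[A=60 B=27] avail[A=60 B=17] open={R3,R4}
Step 7: reserve R5 A 1 -> on_hand[A=60 B=27] avail[A=59 B=17] open={R3,R4,R5}
Step 8: reserve R6 B 8 -> on_hand[A=60 B=27] avail[A=59 B=9] open={R3,R4,R5,R6}
Step 9: commit R3 -> on_hand[A=60 B=21] avail[A=59 B=9] open={R4,R5,R6}
Step 10: commit R5 -> on_hand[A=59 B=21] avail[A=59 B=9] open={R4,R6}
Step 11: cancel R4 -> on_hand[A=59 B=21] avail[A=59 B=13] open={R6}
Step 12: reserve R7 A 6 -> on_hand[A=59 B=21] avail[A=53 B=13] open={R6,R7}
Step 13: reserve R8 B 8 -> on_hand[A=59 B=21] avail[A=53 B=5] open={R6,R7,R8}
Step 14: cancel R7 -> on_hand[A=59 B=21] avail[A=59 B=5] open={R6,R8}
Step 15: reserve R9 A 1 -> on_hand[A=59 B=21] avail[A=58 B=5] open={R6,R8,R9}
Step 16: reserve R10 A 5 -> on_hand[A=59 B=21] avail[A=53 B=5] open={R10,R6,R8,R9}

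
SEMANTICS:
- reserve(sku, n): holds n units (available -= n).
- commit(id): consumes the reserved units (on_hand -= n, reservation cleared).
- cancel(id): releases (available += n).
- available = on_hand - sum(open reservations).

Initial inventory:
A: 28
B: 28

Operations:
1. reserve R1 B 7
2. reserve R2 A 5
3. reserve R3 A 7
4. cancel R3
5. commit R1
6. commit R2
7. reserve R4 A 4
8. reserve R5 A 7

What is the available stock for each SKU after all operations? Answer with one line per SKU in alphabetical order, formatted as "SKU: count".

Step 1: reserve R1 B 7 -> on_hand[A=28 B=28] avail[A=28 B=21] open={R1}
Step 2: reserve R2 A 5 -> on_hand[A=28 B=28] avail[A=23 B=21] open={R1,R2}
Step 3: reserve R3 A 7 -> on_hand[A=28 B=28] avail[A=16 B=21] open={R1,R2,R3}
Step 4: cancel R3 -> on_hand[A=28 B=28] avail[A=23 B=21] open={R1,R2}
Step 5: commit R1 -> on_hand[A=28 B=21] avail[A=23 B=21] open={R2}
Step 6: commit R2 -> on_hand[A=23 B=21] avail[A=23 B=21] open={}
Step 7: reserve R4 A 4 -> on_hand[A=23 B=21] avail[A=19 B=21] open={R4}
Step 8: reserve R5 A 7 -> on_hand[A=23 B=21] avail[A=12 B=21] open={R4,R5}

Answer: A: 12
B: 21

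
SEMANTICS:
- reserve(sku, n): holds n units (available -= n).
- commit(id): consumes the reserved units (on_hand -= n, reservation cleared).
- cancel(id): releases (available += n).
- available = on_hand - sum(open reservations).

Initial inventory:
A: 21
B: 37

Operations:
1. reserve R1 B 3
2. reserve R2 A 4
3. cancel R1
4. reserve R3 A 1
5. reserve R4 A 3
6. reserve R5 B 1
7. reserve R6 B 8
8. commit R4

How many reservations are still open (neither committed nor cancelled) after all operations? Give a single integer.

Answer: 4

Derivation:
Step 1: reserve R1 B 3 -> on_hand[A=21 B=37] avail[A=21 B=34] open={R1}
Step 2: reserve R2 A 4 -> on_hand[A=21 B=37] avail[A=17 B=34] open={R1,R2}
Step 3: cancel R1 -> on_hand[A=21 B=37] avail[A=17 B=37] open={R2}
Step 4: reserve R3 A 1 -> on_hand[A=21 B=37] avail[A=16 B=37] open={R2,R3}
Step 5: reserve R4 A 3 -> on_hand[A=21 B=37] avail[A=13 B=37] open={R2,R3,R4}
Step 6: reserve R5 B 1 -> on_hand[A=21 B=37] avail[A=13 B=36] open={R2,R3,R4,R5}
Step 7: reserve R6 B 8 -> on_hand[A=21 B=37] avail[A=13 B=28] open={R2,R3,R4,R5,R6}
Step 8: commit R4 -> on_hand[A=18 B=37] avail[A=13 B=28] open={R2,R3,R5,R6}
Open reservations: ['R2', 'R3', 'R5', 'R6'] -> 4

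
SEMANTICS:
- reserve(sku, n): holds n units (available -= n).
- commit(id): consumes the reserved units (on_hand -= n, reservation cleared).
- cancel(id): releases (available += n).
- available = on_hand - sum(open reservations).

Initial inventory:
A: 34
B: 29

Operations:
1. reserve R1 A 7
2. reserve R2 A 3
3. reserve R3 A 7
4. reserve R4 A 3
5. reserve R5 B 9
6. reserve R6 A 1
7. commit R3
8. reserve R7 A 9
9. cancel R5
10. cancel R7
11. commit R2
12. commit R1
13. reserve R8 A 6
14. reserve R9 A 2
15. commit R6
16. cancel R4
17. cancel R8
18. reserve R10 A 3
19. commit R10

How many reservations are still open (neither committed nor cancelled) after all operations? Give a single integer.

Answer: 1

Derivation:
Step 1: reserve R1 A 7 -> on_hand[A=34 B=29] avail[A=27 B=29] open={R1}
Step 2: reserve R2 A 3 -> on_hand[A=34 B=29] avail[A=24 B=29] open={R1,R2}
Step 3: reserve R3 A 7 -> on_hand[A=34 B=29] avail[A=17 B=29] open={R1,R2,R3}
Step 4: reserve R4 A 3 -> on_hand[A=34 B=29] avail[A=14 B=29] open={R1,R2,R3,R4}
Step 5: reserve R5 B 9 -> on_hand[A=34 B=29] avail[A=14 B=20] open={R1,R2,R3,R4,R5}
Step 6: reserve R6 A 1 -> on_hand[A=34 B=29] avail[A=13 B=20] open={R1,R2,R3,R4,R5,R6}
Step 7: commit R3 -> on_hand[A=27 B=29] avail[A=13 B=20] open={R1,R2,R4,R5,R6}
Step 8: reserve R7 A 9 -> on_hand[A=27 B=29] avail[A=4 B=20] open={R1,R2,R4,R5,R6,R7}
Step 9: cancel R5 -> on_hand[A=27 B=29] avail[A=4 B=29] open={R1,R2,R4,R6,R7}
Step 10: cancel R7 -> on_hand[A=27 B=29] avail[A=13 B=29] open={R1,R2,R4,R6}
Step 11: commit R2 -> on_hand[A=24 B=29] avail[A=13 B=29] open={R1,R4,R6}
Step 12: commit R1 -> on_hand[A=17 B=29] avail[A=13 B=29] open={R4,R6}
Step 13: reserve R8 A 6 -> on_hand[A=17 B=29] avail[A=7 B=29] open={R4,R6,R8}
Step 14: reserve R9 A 2 -> on_hand[A=17 B=29] avail[A=5 B=29] open={R4,R6,R8,R9}
Step 15: commit R6 -> on_hand[A=16 B=29] avail[A=5 B=29] open={R4,R8,R9}
Step 16: cancel R4 -> on_hand[A=16 B=29] avail[A=8 B=29] open={R8,R9}
Step 17: cancel R8 -> on_hand[A=16 B=29] avail[A=14 B=29] open={R9}
Step 18: reserve R10 A 3 -> on_hand[A=16 B=29] avail[A=11 B=29] open={R10,R9}
Step 19: commit R10 -> on_hand[A=13 B=29] avail[A=11 B=29] open={R9}
Open reservations: ['R9'] -> 1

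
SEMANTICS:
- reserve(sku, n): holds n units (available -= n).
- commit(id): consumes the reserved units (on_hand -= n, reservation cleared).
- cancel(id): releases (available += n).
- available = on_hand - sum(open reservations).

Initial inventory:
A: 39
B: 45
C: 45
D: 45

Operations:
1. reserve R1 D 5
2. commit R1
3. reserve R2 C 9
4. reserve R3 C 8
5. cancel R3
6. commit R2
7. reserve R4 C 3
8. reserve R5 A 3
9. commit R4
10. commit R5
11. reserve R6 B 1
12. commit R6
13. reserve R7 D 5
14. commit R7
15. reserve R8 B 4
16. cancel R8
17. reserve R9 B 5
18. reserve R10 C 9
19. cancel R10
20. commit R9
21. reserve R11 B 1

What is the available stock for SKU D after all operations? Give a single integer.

Answer: 35

Derivation:
Step 1: reserve R1 D 5 -> on_hand[A=39 B=45 C=45 D=45] avail[A=39 B=45 C=45 D=40] open={R1}
Step 2: commit R1 -> on_hand[A=39 B=45 C=45 D=40] avail[A=39 B=45 C=45 D=40] open={}
Step 3: reserve R2 C 9 -> on_hand[A=39 B=45 C=45 D=40] avail[A=39 B=45 C=36 D=40] open={R2}
Step 4: reserve R3 C 8 -> on_hand[A=39 B=45 C=45 D=40] avail[A=39 B=45 C=28 D=40] open={R2,R3}
Step 5: cancel R3 -> on_hand[A=39 B=45 C=45 D=40] avail[A=39 B=45 C=36 D=40] open={R2}
Step 6: commit R2 -> on_hand[A=39 B=45 C=36 D=40] avail[A=39 B=45 C=36 D=40] open={}
Step 7: reserve R4 C 3 -> on_hand[A=39 B=45 C=36 D=40] avail[A=39 B=45 C=33 D=40] open={R4}
Step 8: reserve R5 A 3 -> on_hand[A=39 B=45 C=36 D=40] avail[A=36 B=45 C=33 D=40] open={R4,R5}
Step 9: commit R4 -> on_hand[A=39 B=45 C=33 D=40] avail[A=36 B=45 C=33 D=40] open={R5}
Step 10: commit R5 -> on_hand[A=36 B=45 C=33 D=40] avail[A=36 B=45 C=33 D=40] open={}
Step 11: reserve R6 B 1 -> on_hand[A=36 B=45 C=33 D=40] avail[A=36 B=44 C=33 D=40] open={R6}
Step 12: commit R6 -> on_hand[A=36 B=44 C=33 D=40] avail[A=36 B=44 C=33 D=40] open={}
Step 13: reserve R7 D 5 -> on_hand[A=36 B=44 C=33 D=40] avail[A=36 B=44 C=33 D=35] open={R7}
Step 14: commit R7 -> on_hand[A=36 B=44 C=33 D=35] avail[A=36 B=44 C=33 D=35] open={}
Step 15: reserve R8 B 4 -> on_hand[A=36 B=44 C=33 D=35] avail[A=36 B=40 C=33 D=35] open={R8}
Step 16: cancel R8 -> on_hand[A=36 B=44 C=33 D=35] avail[A=36 B=44 C=33 D=35] open={}
Step 17: reserve R9 B 5 -> on_hand[A=36 B=44 C=33 D=35] avail[A=36 B=39 C=33 D=35] open={R9}
Step 18: reserve R10 C 9 -> on_hand[A=36 B=44 C=33 D=35] avail[A=36 B=39 C=24 D=35] open={R10,R9}
Step 19: cancel R10 -> on_hand[A=36 B=44 C=33 D=35] avail[A=36 B=39 C=33 D=35] open={R9}
Step 20: commit R9 -> on_hand[A=36 B=39 C=33 D=35] avail[A=36 B=39 C=33 D=35] open={}
Step 21: reserve R11 B 1 -> on_hand[A=36 B=39 C=33 D=35] avail[A=36 B=38 C=33 D=35] open={R11}
Final available[D] = 35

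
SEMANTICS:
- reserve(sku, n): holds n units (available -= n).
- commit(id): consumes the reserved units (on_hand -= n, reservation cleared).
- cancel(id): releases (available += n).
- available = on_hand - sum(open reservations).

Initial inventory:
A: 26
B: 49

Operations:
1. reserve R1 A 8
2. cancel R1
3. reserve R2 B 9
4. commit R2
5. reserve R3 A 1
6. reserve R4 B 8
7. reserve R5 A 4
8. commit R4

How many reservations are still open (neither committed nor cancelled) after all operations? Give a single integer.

Answer: 2

Derivation:
Step 1: reserve R1 A 8 -> on_hand[A=26 B=49] avail[A=18 B=49] open={R1}
Step 2: cancel R1 -> on_hand[A=26 B=49] avail[A=26 B=49] open={}
Step 3: reserve R2 B 9 -> on_hand[A=26 B=49] avail[A=26 B=40] open={R2}
Step 4: commit R2 -> on_hand[A=26 B=40] avail[A=26 B=40] open={}
Step 5: reserve R3 A 1 -> on_hand[A=26 B=40] avail[A=25 B=40] open={R3}
Step 6: reserve R4 B 8 -> on_hand[A=26 B=40] avail[A=25 B=32] open={R3,R4}
Step 7: reserve R5 A 4 -> on_hand[A=26 B=40] avail[A=21 B=32] open={R3,R4,R5}
Step 8: commit R4 -> on_hand[A=26 B=32] avail[A=21 B=32] open={R3,R5}
Open reservations: ['R3', 'R5'] -> 2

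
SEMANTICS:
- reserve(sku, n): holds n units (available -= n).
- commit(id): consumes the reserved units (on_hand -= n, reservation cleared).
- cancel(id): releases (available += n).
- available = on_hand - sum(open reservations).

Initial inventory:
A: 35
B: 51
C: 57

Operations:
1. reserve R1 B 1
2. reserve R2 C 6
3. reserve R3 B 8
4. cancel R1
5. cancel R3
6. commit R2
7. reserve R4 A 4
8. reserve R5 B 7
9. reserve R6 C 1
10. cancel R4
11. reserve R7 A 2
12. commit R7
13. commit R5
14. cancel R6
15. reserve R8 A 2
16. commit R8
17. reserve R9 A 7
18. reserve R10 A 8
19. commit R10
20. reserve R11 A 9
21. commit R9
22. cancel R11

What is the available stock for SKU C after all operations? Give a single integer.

Answer: 51

Derivation:
Step 1: reserve R1 B 1 -> on_hand[A=35 B=51 C=57] avail[A=35 B=50 C=57] open={R1}
Step 2: reserve R2 C 6 -> on_hand[A=35 B=51 C=57] avail[A=35 B=50 C=51] open={R1,R2}
Step 3: reserve R3 B 8 -> on_hand[A=35 B=51 C=57] avail[A=35 B=42 C=51] open={R1,R2,R3}
Step 4: cancel R1 -> on_hand[A=35 B=51 C=57] avail[A=35 B=43 C=51] open={R2,R3}
Step 5: cancel R3 -> on_hand[A=35 B=51 C=57] avail[A=35 B=51 C=51] open={R2}
Step 6: commit R2 -> on_hand[A=35 B=51 C=51] avail[A=35 B=51 C=51] open={}
Step 7: reserve R4 A 4 -> on_hand[A=35 B=51 C=51] avail[A=31 B=51 C=51] open={R4}
Step 8: reserve R5 B 7 -> on_hand[A=35 B=51 C=51] avail[A=31 B=44 C=51] open={R4,R5}
Step 9: reserve R6 C 1 -> on_hand[A=35 B=51 C=51] avail[A=31 B=44 C=50] open={R4,R5,R6}
Step 10: cancel R4 -> on_hand[A=35 B=51 C=51] avail[A=35 B=44 C=50] open={R5,R6}
Step 11: reserve R7 A 2 -> on_hand[A=35 B=51 C=51] avail[A=33 B=44 C=50] open={R5,R6,R7}
Step 12: commit R7 -> on_hand[A=33 B=51 C=51] avail[A=33 B=44 C=50] open={R5,R6}
Step 13: commit R5 -> on_hand[A=33 B=44 C=51] avail[A=33 B=44 C=50] open={R6}
Step 14: cancel R6 -> on_hand[A=33 B=44 C=51] avail[A=33 B=44 C=51] open={}
Step 15: reserve R8 A 2 -> on_hand[A=33 B=44 C=51] avail[A=31 B=44 C=51] open={R8}
Step 16: commit R8 -> on_hand[A=31 B=44 C=51] avail[A=31 B=44 C=51] open={}
Step 17: reserve R9 A 7 -> on_hand[A=31 B=44 C=51] avail[A=24 B=44 C=51] open={R9}
Step 18: reserve R10 A 8 -> on_hand[A=31 B=44 C=51] avail[A=16 B=44 C=51] open={R10,R9}
Step 19: commit R10 -> on_hand[A=23 B=44 C=51] avail[A=16 B=44 C=51] open={R9}
Step 20: reserve R11 A 9 -> on_hand[A=23 B=44 C=51] avail[A=7 B=44 C=51] open={R11,R9}
Step 21: commit R9 -> on_hand[A=16 B=44 C=51] avail[A=7 B=44 C=51] open={R11}
Step 22: cancel R11 -> on_hand[A=16 B=44 C=51] avail[A=16 B=44 C=51] open={}
Final available[C] = 51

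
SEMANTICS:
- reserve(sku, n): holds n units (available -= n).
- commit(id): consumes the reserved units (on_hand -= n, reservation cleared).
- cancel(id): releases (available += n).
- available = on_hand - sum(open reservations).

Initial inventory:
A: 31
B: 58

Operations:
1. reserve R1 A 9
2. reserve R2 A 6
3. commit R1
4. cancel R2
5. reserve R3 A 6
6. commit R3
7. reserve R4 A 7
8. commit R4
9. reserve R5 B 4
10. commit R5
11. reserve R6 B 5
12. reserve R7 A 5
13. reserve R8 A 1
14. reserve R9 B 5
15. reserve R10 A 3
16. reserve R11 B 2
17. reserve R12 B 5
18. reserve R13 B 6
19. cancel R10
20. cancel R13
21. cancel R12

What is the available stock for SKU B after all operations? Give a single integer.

Answer: 42

Derivation:
Step 1: reserve R1 A 9 -> on_hand[A=31 B=58] avail[A=22 B=58] open={R1}
Step 2: reserve R2 A 6 -> on_hand[A=31 B=58] avail[A=16 B=58] open={R1,R2}
Step 3: commit R1 -> on_hand[A=22 B=58] avail[A=16 B=58] open={R2}
Step 4: cancel R2 -> on_hand[A=22 B=58] avail[A=22 B=58] open={}
Step 5: reserve R3 A 6 -> on_hand[A=22 B=58] avail[A=16 B=58] open={R3}
Step 6: commit R3 -> on_hand[A=16 B=58] avail[A=16 B=58] open={}
Step 7: reserve R4 A 7 -> on_hand[A=16 B=58] avail[A=9 B=58] open={R4}
Step 8: commit R4 -> on_hand[A=9 B=58] avail[A=9 B=58] open={}
Step 9: reserve R5 B 4 -> on_hand[A=9 B=58] avail[A=9 B=54] open={R5}
Step 10: commit R5 -> on_hand[A=9 B=54] avail[A=9 B=54] open={}
Step 11: reserve R6 B 5 -> on_hand[A=9 B=54] avail[A=9 B=49] open={R6}
Step 12: reserve R7 A 5 -> on_hand[A=9 B=54] avail[A=4 B=49] open={R6,R7}
Step 13: reserve R8 A 1 -> on_hand[A=9 B=54] avail[A=3 B=49] open={R6,R7,R8}
Step 14: reserve R9 B 5 -> on_hand[A=9 B=54] avail[A=3 B=44] open={R6,R7,R8,R9}
Step 15: reserve R10 A 3 -> on_hand[A=9 B=54] avail[A=0 B=44] open={R10,R6,R7,R8,R9}
Step 16: reserve R11 B 2 -> on_hand[A=9 B=54] avail[A=0 B=42] open={R10,R11,R6,R7,R8,R9}
Step 17: reserve R12 B 5 -> on_hand[A=9 B=54] avail[A=0 B=37] open={R10,R11,R12,R6,R7,R8,R9}
Step 18: reserve R13 B 6 -> on_hand[A=9 B=54] avail[A=0 B=31] open={R10,R11,R12,R13,R6,R7,R8,R9}
Step 19: cancel R10 -> on_hand[A=9 B=54] avail[A=3 B=31] open={R11,R12,R13,R6,R7,R8,R9}
Step 20: cancel R13 -> on_hand[A=9 B=54] avail[A=3 B=37] open={R11,R12,R6,R7,R8,R9}
Step 21: cancel R12 -> on_hand[A=9 B=54] avail[A=3 B=42] open={R11,R6,R7,R8,R9}
Final available[B] = 42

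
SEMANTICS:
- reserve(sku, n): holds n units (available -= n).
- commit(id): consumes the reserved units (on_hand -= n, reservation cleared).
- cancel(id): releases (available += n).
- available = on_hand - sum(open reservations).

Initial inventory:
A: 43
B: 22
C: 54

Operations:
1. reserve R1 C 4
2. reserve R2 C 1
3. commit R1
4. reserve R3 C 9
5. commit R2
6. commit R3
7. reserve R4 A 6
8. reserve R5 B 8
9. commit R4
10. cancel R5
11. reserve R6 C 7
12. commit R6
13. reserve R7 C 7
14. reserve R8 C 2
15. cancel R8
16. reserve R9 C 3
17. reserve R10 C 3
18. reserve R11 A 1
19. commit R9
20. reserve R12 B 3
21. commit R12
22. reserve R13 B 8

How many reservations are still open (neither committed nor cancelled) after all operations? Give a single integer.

Step 1: reserve R1 C 4 -> on_hand[A=43 B=22 C=54] avail[A=43 B=22 C=50] open={R1}
Step 2: reserve R2 C 1 -> on_hand[A=43 B=22 C=54] avail[A=43 B=22 C=49] open={R1,R2}
Step 3: commit R1 -> on_hand[A=43 B=22 C=50] avail[A=43 B=22 C=49] open={R2}
Step 4: reserve R3 C 9 -> on_hand[A=43 B=22 C=50] avail[A=43 B=22 C=40] open={R2,R3}
Step 5: commit R2 -> on_hand[A=43 B=22 C=49] avail[A=43 B=22 C=40] open={R3}
Step 6: commit R3 -> on_hand[A=43 B=22 C=40] avail[A=43 B=22 C=40] open={}
Step 7: reserve R4 A 6 -> on_hand[A=43 B=22 C=40] avail[A=37 B=22 C=40] open={R4}
Step 8: reserve R5 B 8 -> on_hand[A=43 B=22 C=40] avail[A=37 B=14 C=40] open={R4,R5}
Step 9: commit R4 -> on_hand[A=37 B=22 C=40] avail[A=37 B=14 C=40] open={R5}
Step 10: cancel R5 -> on_hand[A=37 B=22 C=40] avail[A=37 B=22 C=40] open={}
Step 11: reserve R6 C 7 -> on_hand[A=37 B=22 C=40] avail[A=37 B=22 C=33] open={R6}
Step 12: commit R6 -> on_hand[A=37 B=22 C=33] avail[A=37 B=22 C=33] open={}
Step 13: reserve R7 C 7 -> on_hand[A=37 B=22 C=33] avail[A=37 B=22 C=26] open={R7}
Step 14: reserve R8 C 2 -> on_hand[A=37 B=22 C=33] avail[A=37 B=22 C=24] open={R7,R8}
Step 15: cancel R8 -> on_hand[A=37 B=22 C=33] avail[A=37 B=22 C=26] open={R7}
Step 16: reserve R9 C 3 -> on_hand[A=37 B=22 C=33] avail[A=37 B=22 C=23] open={R7,R9}
Step 17: reserve R10 C 3 -> on_hand[A=37 B=22 C=33] avail[A=37 B=22 C=20] open={R10,R7,R9}
Step 18: reserve R11 A 1 -> on_hand[A=37 B=22 C=33] avail[A=36 B=22 C=20] open={R10,R11,R7,R9}
Step 19: commit R9 -> on_hand[A=37 B=22 C=30] avail[A=36 B=22 C=20] open={R10,R11,R7}
Step 20: reserve R12 B 3 -> on_hand[A=37 B=22 C=30] avail[A=36 B=19 C=20] open={R10,R11,R12,R7}
Step 21: commit R12 -> on_hand[A=37 B=19 C=30] avail[A=36 B=19 C=20] open={R10,R11,R7}
Step 22: reserve R13 B 8 -> on_hand[A=37 B=19 C=30] avail[A=36 B=11 C=20] open={R10,R11,R13,R7}
Open reservations: ['R10', 'R11', 'R13', 'R7'] -> 4

Answer: 4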